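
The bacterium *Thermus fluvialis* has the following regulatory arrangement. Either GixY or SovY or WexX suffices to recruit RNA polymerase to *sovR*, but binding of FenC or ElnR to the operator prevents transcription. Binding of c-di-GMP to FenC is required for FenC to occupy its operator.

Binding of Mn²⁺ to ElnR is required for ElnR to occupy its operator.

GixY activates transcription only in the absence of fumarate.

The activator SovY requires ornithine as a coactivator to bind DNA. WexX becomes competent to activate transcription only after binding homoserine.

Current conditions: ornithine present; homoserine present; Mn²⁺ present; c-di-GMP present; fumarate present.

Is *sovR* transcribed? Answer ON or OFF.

OFF

Fumarate is present, so GixY is inactive.
c-di-GMP is present, so FenC is active.
Ornithine is present, so SovY is active.
Homoserine is present, so WexX is active.
Mn²⁺ is present, so ElnR is active.
With repressor FenC bound, *sovR* is not transcribed.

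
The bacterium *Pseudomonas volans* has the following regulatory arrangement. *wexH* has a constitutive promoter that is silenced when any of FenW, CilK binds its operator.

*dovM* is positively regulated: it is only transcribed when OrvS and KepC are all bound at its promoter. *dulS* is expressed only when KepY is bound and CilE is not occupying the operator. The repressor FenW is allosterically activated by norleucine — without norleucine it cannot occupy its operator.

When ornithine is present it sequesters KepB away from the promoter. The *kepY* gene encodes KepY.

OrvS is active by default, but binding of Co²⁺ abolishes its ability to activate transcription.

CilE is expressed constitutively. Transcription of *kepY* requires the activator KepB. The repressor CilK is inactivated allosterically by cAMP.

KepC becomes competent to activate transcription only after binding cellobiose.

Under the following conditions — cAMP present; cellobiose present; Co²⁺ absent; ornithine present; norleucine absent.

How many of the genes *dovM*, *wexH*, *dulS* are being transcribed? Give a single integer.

2

Co²⁺ is absent, so OrvS is active.
Cellobiose is present, so KepC is active.
No repressor is bound and OrvS and KepC are active, so *dovM* is transcribed.
→ *dovM* is ON.
Norleucine is absent, so FenW is inactive.
cAMP is present, so CilK is inactive.
With no repressor bound, *wexH* is transcribed.
→ *wexH* is ON.
CilE is produced constitutively and is active.
Ornithine is present, so KepB is inactive.
Required activator KepB is absent, so *kepY* is not transcribed.
So KepY is not produced.
With repressor CilE bound, *dulS* is not transcribed.
→ *dulS* is OFF.
2 of the 3 genes are transcribed.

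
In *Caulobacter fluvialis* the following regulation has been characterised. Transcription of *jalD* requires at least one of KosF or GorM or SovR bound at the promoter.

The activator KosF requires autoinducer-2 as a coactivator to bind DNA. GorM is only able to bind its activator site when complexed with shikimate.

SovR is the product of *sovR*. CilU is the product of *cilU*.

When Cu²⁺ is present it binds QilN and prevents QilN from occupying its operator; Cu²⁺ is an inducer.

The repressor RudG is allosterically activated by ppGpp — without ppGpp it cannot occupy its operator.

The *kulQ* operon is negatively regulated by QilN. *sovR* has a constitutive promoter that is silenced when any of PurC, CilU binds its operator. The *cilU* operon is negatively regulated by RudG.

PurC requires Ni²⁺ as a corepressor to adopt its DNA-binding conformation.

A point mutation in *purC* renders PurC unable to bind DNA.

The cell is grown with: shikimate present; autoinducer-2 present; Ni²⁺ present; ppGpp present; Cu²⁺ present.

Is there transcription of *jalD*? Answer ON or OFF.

Autoinducer-2 is present, so KosF is active.
Shikimate is present, so GorM is active.
PurC is non-functional in this strain, so it has no effect.
ppGpp is present, so RudG is active.
With repressor RudG bound, *cilU* is not transcribed.
So CilU is not produced.
With no repressor bound, *sovR* is transcribed.
So SovR is produced and active.
Activator KosF is present, so *jalD* is transcribed.

ON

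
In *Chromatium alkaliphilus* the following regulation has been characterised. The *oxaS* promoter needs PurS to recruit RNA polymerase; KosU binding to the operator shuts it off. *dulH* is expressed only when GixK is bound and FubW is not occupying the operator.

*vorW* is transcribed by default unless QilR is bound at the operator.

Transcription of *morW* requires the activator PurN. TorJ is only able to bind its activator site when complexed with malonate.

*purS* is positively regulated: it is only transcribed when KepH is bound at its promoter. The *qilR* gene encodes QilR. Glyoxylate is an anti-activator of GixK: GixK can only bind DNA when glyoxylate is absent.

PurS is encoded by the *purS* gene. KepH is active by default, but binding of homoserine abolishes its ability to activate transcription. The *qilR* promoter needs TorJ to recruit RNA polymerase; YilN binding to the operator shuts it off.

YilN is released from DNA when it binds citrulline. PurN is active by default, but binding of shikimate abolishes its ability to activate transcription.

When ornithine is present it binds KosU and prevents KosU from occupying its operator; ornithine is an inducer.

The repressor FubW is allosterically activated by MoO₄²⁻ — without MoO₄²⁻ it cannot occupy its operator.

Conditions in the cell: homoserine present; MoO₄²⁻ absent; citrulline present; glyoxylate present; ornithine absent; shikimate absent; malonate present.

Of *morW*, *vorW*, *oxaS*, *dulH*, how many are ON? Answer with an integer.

Shikimate is absent, so PurN is active.
No repressor is bound and PurN is active, so *morW* is transcribed.
→ *morW* is ON.
Malonate is present, so TorJ is active.
Citrulline is present, so YilN is inactive.
No repressor is bound and TorJ is active, so *qilR* is transcribed.
So QilR is produced and active.
With repressor QilR bound, *vorW* is not transcribed.
→ *vorW* is OFF.
Homoserine is present, so KepH is inactive.
Required activator KepH is absent, so *purS* is not transcribed.
So PurS is not produced.
Ornithine is absent, so KosU is active.
With repressor KosU bound, *oxaS* is not transcribed.
→ *oxaS* is OFF.
Glyoxylate is present, so GixK is inactive.
MoO₄²⁻ is absent, so FubW is inactive.
Required activator GixK is absent, so *dulH* is not transcribed.
→ *dulH* is OFF.
1 of the 4 genes is transcribed.

1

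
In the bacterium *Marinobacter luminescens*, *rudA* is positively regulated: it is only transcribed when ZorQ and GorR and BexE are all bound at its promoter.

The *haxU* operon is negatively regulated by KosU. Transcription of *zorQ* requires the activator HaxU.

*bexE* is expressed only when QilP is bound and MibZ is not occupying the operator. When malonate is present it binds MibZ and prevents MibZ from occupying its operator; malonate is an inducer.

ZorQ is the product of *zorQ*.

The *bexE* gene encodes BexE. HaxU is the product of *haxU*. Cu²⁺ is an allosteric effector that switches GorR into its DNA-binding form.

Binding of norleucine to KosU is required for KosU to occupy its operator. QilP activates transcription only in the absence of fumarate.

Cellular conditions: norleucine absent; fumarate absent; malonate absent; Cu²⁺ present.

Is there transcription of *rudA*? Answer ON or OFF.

OFF

Norleucine is absent, so KosU is inactive.
With no repressor bound, *haxU* is transcribed.
So HaxU is produced and active.
No repressor is bound and HaxU is active, so *zorQ* is transcribed.
So ZorQ is produced and active.
Cu²⁺ is present, so GorR is active.
Fumarate is absent, so QilP is active.
Malonate is absent, so MibZ is active.
With repressor MibZ bound, *bexE* is not transcribed.
So BexE is not produced.
Required activator BexE is absent, so *rudA* is not transcribed.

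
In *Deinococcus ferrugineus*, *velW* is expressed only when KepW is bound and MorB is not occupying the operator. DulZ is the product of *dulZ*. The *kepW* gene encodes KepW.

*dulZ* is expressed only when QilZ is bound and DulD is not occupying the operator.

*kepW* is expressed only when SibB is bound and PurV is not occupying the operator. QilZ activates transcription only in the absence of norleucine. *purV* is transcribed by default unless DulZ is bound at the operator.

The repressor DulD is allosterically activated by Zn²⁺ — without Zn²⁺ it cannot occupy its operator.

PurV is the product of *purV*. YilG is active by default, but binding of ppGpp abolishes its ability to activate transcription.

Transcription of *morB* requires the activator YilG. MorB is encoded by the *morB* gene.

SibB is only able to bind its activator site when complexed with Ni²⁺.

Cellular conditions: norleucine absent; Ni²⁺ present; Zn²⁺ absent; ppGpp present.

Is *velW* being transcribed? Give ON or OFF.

ON

ppGpp is present, so YilG is inactive.
Required activator YilG is absent, so *morB* is not transcribed.
So MorB is not produced.
Norleucine is absent, so QilZ is active.
Zn²⁺ is absent, so DulD is inactive.
No repressor is bound and QilZ is active, so *dulZ* is transcribed.
So DulZ is produced and active.
With repressor DulZ bound, *purV* is not transcribed.
So PurV is not produced.
Ni²⁺ is present, so SibB is active.
No repressor is bound and SibB is active, so *kepW* is transcribed.
So KepW is produced and active.
No repressor is bound and KepW is active, so *velW* is transcribed.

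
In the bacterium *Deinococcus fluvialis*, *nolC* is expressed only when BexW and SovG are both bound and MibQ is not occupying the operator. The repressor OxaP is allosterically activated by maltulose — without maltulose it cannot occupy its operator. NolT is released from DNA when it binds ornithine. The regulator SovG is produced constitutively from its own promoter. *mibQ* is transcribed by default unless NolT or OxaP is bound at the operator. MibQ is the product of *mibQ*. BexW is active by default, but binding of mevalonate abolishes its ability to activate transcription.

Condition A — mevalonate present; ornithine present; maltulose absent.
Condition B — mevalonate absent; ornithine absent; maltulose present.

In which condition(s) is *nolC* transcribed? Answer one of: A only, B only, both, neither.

B only

Condition A:
Mevalonate is present, so BexW is inactive.
Ornithine is present, so NolT is inactive.
Maltulose is absent, so OxaP is inactive.
With no repressor bound, *mibQ* is transcribed.
So MibQ is produced and active.
SovG is produced constitutively and is active.
With repressor MibQ bound, *nolC* is not transcribed.
→ *nolC* is OFF in A.
Condition B:
Mevalonate is absent, so BexW is active.
Ornithine is absent, so NolT is active.
Maltulose is present, so OxaP is active.
With repressor NolT bound, *mibQ* is not transcribed.
So MibQ is not produced.
SovG is produced constitutively and is active.
No repressor is bound and BexW and SovG are active, so *nolC* is transcribed.
→ *nolC* is ON in B.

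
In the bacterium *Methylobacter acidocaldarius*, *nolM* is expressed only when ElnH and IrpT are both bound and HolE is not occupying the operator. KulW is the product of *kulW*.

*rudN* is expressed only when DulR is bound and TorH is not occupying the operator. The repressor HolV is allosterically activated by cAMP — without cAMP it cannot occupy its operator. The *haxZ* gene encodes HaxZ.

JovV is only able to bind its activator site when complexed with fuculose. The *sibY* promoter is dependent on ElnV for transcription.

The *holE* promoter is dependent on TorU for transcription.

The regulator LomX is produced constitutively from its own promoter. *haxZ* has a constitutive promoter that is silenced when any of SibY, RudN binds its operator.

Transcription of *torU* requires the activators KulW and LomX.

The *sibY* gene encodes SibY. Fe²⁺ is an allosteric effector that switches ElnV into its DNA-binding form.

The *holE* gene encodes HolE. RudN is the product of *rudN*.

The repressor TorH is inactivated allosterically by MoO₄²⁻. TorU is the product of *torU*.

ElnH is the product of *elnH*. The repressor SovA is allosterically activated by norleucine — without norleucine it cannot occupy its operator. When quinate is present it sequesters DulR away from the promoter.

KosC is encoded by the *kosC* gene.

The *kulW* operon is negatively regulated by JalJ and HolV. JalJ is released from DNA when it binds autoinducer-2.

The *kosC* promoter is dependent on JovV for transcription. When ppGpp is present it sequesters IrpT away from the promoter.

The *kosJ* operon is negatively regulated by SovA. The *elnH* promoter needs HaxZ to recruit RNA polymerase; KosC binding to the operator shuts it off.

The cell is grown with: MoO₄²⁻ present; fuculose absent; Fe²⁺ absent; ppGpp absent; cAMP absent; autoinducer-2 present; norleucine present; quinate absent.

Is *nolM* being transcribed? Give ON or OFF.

Fe²⁺ is absent, so ElnV is inactive.
Required activator ElnV is absent, so *sibY* is not transcribed.
So SibY is not produced.
Quinate is absent, so DulR is active.
MoO₄²⁻ is present, so TorH is inactive.
No repressor is bound and DulR is active, so *rudN* is transcribed.
So RudN is produced and active.
With repressor RudN bound, *haxZ* is not transcribed.
So HaxZ is not produced.
Fuculose is absent, so JovV is inactive.
Required activator JovV is absent, so *kosC* is not transcribed.
So KosC is not produced.
Required activator HaxZ is absent, so *elnH* is not transcribed.
So ElnH is not produced.
Autoinducer-2 is present, so JalJ is inactive.
cAMP is absent, so HolV is inactive.
With no repressor bound, *kulW* is transcribed.
So KulW is produced and active.
LomX is produced constitutively and is active.
No repressor is bound and KulW and LomX are active, so *torU* is transcribed.
So TorU is produced and active.
No repressor is bound and TorU is active, so *holE* is transcribed.
So HolE is produced and active.
ppGpp is absent, so IrpT is active.
With repressor HolE bound, *nolM* is not transcribed.

OFF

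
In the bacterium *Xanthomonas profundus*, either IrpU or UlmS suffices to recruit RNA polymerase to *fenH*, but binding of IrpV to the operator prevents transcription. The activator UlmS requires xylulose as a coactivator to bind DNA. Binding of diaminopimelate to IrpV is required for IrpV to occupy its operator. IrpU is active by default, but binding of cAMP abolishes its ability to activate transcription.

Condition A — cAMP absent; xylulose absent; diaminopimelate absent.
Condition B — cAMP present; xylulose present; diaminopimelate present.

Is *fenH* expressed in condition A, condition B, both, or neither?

A only

Condition A:
cAMP is absent, so IrpU is active.
Xylulose is absent, so UlmS is inactive.
Diaminopimelate is absent, so IrpV is inactive.
Activator IrpU is present, so *fenH* is transcribed.
→ *fenH* is ON in A.
Condition B:
cAMP is present, so IrpU is inactive.
Xylulose is present, so UlmS is active.
Diaminopimelate is present, so IrpV is active.
With repressor IrpV bound, *fenH* is not transcribed.
→ *fenH* is OFF in B.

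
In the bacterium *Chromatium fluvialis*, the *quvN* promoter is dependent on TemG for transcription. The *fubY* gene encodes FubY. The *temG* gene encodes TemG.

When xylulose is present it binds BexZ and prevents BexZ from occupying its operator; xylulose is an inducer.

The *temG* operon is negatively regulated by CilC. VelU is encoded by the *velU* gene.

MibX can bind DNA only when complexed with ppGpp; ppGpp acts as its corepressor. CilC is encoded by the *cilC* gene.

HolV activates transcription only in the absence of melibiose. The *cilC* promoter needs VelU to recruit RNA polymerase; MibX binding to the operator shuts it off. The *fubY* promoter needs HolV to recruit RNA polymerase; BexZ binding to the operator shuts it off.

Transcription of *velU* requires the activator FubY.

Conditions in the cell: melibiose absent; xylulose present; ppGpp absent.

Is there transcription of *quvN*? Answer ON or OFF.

OFF

Melibiose is absent, so HolV is active.
Xylulose is present, so BexZ is inactive.
No repressor is bound and HolV is active, so *fubY* is transcribed.
So FubY is produced and active.
No repressor is bound and FubY is active, so *velU* is transcribed.
So VelU is produced and active.
ppGpp is absent, so MibX is inactive.
No repressor is bound and VelU is active, so *cilC* is transcribed.
So CilC is produced and active.
With repressor CilC bound, *temG* is not transcribed.
So TemG is not produced.
Required activator TemG is absent, so *quvN* is not transcribed.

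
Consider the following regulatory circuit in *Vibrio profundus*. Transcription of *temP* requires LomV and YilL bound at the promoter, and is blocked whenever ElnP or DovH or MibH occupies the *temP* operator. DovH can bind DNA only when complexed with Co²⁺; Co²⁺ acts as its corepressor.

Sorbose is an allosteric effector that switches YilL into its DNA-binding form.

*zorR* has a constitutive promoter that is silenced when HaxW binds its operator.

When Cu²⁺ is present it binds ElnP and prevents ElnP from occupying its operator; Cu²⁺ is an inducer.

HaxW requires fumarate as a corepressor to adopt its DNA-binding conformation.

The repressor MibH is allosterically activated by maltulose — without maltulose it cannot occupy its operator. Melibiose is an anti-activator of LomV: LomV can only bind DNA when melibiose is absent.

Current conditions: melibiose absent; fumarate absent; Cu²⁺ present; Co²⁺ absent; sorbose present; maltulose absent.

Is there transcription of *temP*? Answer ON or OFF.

ON

Cu²⁺ is present, so ElnP is inactive.
Co²⁺ is absent, so DovH is inactive.
Maltulose is absent, so MibH is inactive.
Melibiose is absent, so LomV is active.
Sorbose is present, so YilL is active.
No repressor is bound and LomV and YilL are active, so *temP* is transcribed.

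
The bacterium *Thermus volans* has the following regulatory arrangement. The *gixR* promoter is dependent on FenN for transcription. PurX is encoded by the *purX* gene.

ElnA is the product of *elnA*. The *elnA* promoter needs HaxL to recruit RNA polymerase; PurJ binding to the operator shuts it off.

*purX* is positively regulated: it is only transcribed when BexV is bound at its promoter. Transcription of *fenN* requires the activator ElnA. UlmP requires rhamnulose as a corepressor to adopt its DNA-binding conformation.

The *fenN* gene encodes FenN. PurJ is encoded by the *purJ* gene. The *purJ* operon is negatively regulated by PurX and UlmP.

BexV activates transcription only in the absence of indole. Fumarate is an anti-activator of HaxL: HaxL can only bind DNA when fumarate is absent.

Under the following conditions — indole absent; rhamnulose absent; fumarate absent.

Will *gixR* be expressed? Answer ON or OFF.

ON

Indole is absent, so BexV is active.
No repressor is bound and BexV is active, so *purX* is transcribed.
So PurX is produced and active.
Rhamnulose is absent, so UlmP is inactive.
With repressor PurX bound, *purJ* is not transcribed.
So PurJ is not produced.
Fumarate is absent, so HaxL is active.
No repressor is bound and HaxL is active, so *elnA* is transcribed.
So ElnA is produced and active.
No repressor is bound and ElnA is active, so *fenN* is transcribed.
So FenN is produced and active.
No repressor is bound and FenN is active, so *gixR* is transcribed.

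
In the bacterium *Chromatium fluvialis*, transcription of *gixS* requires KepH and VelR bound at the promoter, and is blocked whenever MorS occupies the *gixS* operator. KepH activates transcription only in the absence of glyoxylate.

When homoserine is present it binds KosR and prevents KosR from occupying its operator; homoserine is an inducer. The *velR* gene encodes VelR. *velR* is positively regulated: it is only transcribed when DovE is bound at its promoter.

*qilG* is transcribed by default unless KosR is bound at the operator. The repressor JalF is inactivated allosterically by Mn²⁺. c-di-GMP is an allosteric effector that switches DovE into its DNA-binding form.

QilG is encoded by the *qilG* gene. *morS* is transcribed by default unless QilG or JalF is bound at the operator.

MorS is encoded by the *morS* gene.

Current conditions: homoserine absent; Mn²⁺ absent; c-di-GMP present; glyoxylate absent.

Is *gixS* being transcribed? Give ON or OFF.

Glyoxylate is absent, so KepH is active.
Homoserine is absent, so KosR is active.
With repressor KosR bound, *qilG* is not transcribed.
So QilG is not produced.
Mn²⁺ is absent, so JalF is active.
With repressor JalF bound, *morS* is not transcribed.
So MorS is not produced.
c-di-GMP is present, so DovE is active.
No repressor is bound and DovE is active, so *velR* is transcribed.
So VelR is produced and active.
No repressor is bound and KepH and VelR are active, so *gixS* is transcribed.

ON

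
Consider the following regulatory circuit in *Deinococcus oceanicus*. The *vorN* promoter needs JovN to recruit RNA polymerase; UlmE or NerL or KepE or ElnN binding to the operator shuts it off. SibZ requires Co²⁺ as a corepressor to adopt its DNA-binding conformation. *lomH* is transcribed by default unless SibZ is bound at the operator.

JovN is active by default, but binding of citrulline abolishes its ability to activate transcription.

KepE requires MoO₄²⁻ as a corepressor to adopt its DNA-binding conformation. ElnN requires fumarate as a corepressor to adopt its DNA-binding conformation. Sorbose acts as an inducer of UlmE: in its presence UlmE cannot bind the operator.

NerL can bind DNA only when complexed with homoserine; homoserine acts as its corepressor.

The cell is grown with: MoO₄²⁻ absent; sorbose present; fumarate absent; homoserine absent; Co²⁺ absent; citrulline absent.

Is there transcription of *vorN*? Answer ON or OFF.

ON

Citrulline is absent, so JovN is active.
Sorbose is present, so UlmE is inactive.
Homoserine is absent, so NerL is inactive.
MoO₄²⁻ is absent, so KepE is inactive.
Fumarate is absent, so ElnN is inactive.
No repressor is bound and JovN is active, so *vorN* is transcribed.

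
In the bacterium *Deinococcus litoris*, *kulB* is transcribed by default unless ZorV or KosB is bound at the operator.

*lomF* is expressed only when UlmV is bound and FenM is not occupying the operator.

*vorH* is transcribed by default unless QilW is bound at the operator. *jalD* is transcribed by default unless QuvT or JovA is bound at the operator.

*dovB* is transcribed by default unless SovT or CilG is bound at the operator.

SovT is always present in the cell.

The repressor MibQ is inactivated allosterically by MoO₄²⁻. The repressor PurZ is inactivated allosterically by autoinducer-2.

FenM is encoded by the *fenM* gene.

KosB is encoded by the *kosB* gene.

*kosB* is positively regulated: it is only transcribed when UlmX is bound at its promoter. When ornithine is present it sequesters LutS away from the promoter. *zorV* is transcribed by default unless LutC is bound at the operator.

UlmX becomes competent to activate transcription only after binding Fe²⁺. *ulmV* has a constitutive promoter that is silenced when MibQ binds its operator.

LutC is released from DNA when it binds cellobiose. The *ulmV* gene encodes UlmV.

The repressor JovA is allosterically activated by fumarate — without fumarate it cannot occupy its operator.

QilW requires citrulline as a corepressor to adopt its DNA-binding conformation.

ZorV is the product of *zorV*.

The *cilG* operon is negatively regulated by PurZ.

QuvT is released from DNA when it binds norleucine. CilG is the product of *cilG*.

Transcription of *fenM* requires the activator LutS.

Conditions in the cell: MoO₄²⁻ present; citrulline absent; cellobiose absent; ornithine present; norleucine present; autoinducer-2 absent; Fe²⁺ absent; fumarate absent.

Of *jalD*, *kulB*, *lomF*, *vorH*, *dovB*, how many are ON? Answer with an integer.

4

Norleucine is present, so QuvT is inactive.
Fumarate is absent, so JovA is inactive.
With no repressor bound, *jalD* is transcribed.
→ *jalD* is ON.
Cellobiose is absent, so LutC is active.
With repressor LutC bound, *zorV* is not transcribed.
So ZorV is not produced.
Fe²⁺ is absent, so UlmX is inactive.
Required activator UlmX is absent, so *kosB* is not transcribed.
So KosB is not produced.
With no repressor bound, *kulB* is transcribed.
→ *kulB* is ON.
MoO₄²⁻ is present, so MibQ is inactive.
With no repressor bound, *ulmV* is transcribed.
So UlmV is produced and active.
Ornithine is present, so LutS is inactive.
Required activator LutS is absent, so *fenM* is not transcribed.
So FenM is not produced.
No repressor is bound and UlmV is active, so *lomF* is transcribed.
→ *lomF* is ON.
Citrulline is absent, so QilW is inactive.
With no repressor bound, *vorH* is transcribed.
→ *vorH* is ON.
SovT is produced constitutively and is active.
Autoinducer-2 is absent, so PurZ is active.
With repressor PurZ bound, *cilG* is not transcribed.
So CilG is not produced.
With repressor SovT bound, *dovB* is not transcribed.
→ *dovB* is OFF.
4 of the 5 genes are transcribed.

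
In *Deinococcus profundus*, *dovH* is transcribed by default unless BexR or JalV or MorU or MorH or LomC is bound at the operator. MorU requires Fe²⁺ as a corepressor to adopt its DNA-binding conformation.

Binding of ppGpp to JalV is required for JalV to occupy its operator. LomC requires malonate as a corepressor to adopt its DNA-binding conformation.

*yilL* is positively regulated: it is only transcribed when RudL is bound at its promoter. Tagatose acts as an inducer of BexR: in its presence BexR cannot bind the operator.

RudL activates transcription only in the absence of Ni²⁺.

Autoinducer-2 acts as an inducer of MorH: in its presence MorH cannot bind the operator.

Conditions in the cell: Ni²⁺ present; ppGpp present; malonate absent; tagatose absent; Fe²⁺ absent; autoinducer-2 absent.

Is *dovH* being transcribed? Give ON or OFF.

OFF

Tagatose is absent, so BexR is active.
ppGpp is present, so JalV is active.
Fe²⁺ is absent, so MorU is inactive.
Autoinducer-2 is absent, so MorH is active.
Malonate is absent, so LomC is inactive.
With repressor BexR bound, *dovH* is not transcribed.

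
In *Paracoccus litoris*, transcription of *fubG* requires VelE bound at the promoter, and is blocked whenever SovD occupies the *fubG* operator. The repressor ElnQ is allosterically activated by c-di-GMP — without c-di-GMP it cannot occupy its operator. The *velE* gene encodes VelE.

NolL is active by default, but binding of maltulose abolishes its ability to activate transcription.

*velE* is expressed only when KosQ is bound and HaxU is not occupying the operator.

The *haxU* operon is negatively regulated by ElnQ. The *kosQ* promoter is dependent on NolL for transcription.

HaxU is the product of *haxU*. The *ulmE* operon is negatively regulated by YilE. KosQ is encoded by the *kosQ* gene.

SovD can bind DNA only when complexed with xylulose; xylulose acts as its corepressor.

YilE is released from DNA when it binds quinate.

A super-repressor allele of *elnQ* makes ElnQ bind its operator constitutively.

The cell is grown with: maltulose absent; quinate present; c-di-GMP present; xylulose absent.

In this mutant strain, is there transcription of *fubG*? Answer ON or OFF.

ElnQ is constitutively active in this strain.
With repressor ElnQ bound, *haxU* is not transcribed.
So HaxU is not produced.
Maltulose is absent, so NolL is active.
No repressor is bound and NolL is active, so *kosQ* is transcribed.
So KosQ is produced and active.
No repressor is bound and KosQ is active, so *velE* is transcribed.
So VelE is produced and active.
Xylulose is absent, so SovD is inactive.
No repressor is bound and VelE is active, so *fubG* is transcribed.

ON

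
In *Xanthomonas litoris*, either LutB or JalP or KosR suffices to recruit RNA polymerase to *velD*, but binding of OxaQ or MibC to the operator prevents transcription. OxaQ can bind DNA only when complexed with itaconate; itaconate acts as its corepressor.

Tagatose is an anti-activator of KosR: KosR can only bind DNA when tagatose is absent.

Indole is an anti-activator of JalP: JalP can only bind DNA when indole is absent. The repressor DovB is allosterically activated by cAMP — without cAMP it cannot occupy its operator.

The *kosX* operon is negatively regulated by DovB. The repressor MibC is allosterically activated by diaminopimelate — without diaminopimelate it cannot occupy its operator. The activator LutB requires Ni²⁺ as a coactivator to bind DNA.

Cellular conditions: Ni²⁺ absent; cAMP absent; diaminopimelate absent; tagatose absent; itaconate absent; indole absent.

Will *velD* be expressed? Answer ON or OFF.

ON

Ni²⁺ is absent, so LutB is inactive.
Itaconate is absent, so OxaQ is inactive.
Indole is absent, so JalP is active.
Tagatose is absent, so KosR is active.
Diaminopimelate is absent, so MibC is inactive.
Activator JalP is present, so *velD* is transcribed.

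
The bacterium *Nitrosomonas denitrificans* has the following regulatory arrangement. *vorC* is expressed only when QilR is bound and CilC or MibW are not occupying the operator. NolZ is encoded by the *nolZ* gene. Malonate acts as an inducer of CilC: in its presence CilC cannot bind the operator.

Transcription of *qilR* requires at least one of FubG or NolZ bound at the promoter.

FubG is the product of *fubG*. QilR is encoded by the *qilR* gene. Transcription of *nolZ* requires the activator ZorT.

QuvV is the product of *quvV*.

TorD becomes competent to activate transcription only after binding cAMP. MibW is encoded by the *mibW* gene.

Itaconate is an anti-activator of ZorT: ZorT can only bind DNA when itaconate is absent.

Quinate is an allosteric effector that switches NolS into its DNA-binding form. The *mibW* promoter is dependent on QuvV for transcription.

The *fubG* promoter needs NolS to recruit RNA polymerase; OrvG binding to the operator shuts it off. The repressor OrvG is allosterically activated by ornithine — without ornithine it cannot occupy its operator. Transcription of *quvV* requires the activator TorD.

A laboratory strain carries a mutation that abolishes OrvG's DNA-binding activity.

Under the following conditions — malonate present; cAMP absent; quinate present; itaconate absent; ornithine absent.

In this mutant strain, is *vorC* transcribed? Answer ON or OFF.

ON

Malonate is present, so CilC is inactive.
Quinate is present, so NolS is active.
OrvG is non-functional in this strain, so it has no effect.
No repressor is bound and NolS is active, so *fubG* is transcribed.
So FubG is produced and active.
Itaconate is absent, so ZorT is active.
No repressor is bound and ZorT is active, so *nolZ* is transcribed.
So NolZ is produced and active.
Activator FubG is present, so *qilR* is transcribed.
So QilR is produced and active.
cAMP is absent, so TorD is inactive.
Required activator TorD is absent, so *quvV* is not transcribed.
So QuvV is not produced.
Required activator QuvV is absent, so *mibW* is not transcribed.
So MibW is not produced.
No repressor is bound and QilR is active, so *vorC* is transcribed.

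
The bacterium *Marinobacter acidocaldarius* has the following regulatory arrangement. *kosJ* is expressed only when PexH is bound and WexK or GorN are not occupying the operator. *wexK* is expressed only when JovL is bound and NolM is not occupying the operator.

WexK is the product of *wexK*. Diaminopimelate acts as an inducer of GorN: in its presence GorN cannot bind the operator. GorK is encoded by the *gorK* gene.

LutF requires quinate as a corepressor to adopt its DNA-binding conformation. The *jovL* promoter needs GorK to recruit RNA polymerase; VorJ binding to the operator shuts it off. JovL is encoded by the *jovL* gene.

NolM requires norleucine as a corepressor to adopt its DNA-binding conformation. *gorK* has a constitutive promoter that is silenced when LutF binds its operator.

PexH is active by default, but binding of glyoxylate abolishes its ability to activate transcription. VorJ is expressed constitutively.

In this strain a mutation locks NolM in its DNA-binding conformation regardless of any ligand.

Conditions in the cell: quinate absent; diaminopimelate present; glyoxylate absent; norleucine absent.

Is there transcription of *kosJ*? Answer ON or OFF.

ON

Quinate is absent, so LutF is inactive.
With no repressor bound, *gorK* is transcribed.
So GorK is produced and active.
VorJ is produced constitutively and is active.
With repressor VorJ bound, *jovL* is not transcribed.
So JovL is not produced.
NolM is constitutively active in this strain.
With repressor NolM bound, *wexK* is not transcribed.
So WexK is not produced.
Diaminopimelate is present, so GorN is inactive.
Glyoxylate is absent, so PexH is active.
No repressor is bound and PexH is active, so *kosJ* is transcribed.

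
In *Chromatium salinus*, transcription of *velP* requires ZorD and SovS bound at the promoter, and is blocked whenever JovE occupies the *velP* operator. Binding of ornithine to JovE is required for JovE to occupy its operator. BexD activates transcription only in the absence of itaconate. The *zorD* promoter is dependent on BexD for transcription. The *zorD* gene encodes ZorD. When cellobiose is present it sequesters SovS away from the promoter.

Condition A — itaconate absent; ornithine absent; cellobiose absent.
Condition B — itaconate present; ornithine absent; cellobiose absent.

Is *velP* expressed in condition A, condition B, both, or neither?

A only

Condition A:
Itaconate is absent, so BexD is active.
No repressor is bound and BexD is active, so *zorD* is transcribed.
So ZorD is produced and active.
Ornithine is absent, so JovE is inactive.
Cellobiose is absent, so SovS is active.
No repressor is bound and ZorD and SovS are active, so *velP* is transcribed.
→ *velP* is ON in A.
Condition B:
Itaconate is present, so BexD is inactive.
Required activator BexD is absent, so *zorD* is not transcribed.
So ZorD is not produced.
Ornithine is absent, so JovE is inactive.
Cellobiose is absent, so SovS is active.
Required activator ZorD is absent, so *velP* is not transcribed.
→ *velP* is OFF in B.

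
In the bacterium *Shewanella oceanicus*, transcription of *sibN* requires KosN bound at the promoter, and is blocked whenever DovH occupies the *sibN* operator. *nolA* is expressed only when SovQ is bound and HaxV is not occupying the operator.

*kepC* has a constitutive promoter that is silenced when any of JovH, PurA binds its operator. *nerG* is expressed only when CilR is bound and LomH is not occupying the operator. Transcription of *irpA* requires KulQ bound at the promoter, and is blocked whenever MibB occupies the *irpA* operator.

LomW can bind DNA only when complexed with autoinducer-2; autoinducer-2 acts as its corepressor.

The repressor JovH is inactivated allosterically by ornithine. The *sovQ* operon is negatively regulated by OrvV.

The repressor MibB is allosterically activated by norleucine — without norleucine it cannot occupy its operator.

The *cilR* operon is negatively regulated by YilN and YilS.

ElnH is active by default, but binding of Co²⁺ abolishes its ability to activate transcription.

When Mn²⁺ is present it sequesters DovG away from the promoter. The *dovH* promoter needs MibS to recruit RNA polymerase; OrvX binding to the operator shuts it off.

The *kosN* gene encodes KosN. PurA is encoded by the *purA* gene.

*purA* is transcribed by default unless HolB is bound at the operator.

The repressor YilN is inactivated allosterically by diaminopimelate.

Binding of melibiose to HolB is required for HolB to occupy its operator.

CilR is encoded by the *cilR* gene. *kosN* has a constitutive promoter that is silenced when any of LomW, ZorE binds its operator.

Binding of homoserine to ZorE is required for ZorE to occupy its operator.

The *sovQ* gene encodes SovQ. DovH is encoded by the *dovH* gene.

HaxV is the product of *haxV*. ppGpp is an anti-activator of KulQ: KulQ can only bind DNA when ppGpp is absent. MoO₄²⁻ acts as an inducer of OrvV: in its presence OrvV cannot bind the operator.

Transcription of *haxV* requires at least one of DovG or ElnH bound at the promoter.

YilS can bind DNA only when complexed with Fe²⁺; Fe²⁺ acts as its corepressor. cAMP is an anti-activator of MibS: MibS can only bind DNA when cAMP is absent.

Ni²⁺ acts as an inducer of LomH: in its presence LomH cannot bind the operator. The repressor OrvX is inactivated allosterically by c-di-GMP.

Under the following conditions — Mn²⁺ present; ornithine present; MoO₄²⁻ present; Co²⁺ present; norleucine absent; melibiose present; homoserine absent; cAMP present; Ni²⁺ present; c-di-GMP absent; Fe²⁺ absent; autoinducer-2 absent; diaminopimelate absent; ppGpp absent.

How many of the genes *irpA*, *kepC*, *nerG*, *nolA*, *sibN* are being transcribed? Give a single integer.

4

ppGpp is absent, so KulQ is active.
Norleucine is absent, so MibB is inactive.
No repressor is bound and KulQ is active, so *irpA* is transcribed.
→ *irpA* is ON.
Ornithine is present, so JovH is inactive.
Melibiose is present, so HolB is active.
With repressor HolB bound, *purA* is not transcribed.
So PurA is not produced.
With no repressor bound, *kepC* is transcribed.
→ *kepC* is ON.
Ni²⁺ is present, so LomH is inactive.
Diaminopimelate is absent, so YilN is active.
Fe²⁺ is absent, so YilS is inactive.
With repressor YilN bound, *cilR* is not transcribed.
So CilR is not produced.
Required activator CilR is absent, so *nerG* is not transcribed.
→ *nerG* is OFF.
MoO₄²⁻ is present, so OrvV is inactive.
With no repressor bound, *sovQ* is transcribed.
So SovQ is produced and active.
Mn²⁺ is present, so DovG is inactive.
Co²⁺ is present, so ElnH is inactive.
No activator is available at the *haxV* promoter, so *haxV* is not transcribed.
So HaxV is not produced.
No repressor is bound and SovQ is active, so *nolA* is transcribed.
→ *nolA* is ON.
cAMP is present, so MibS is inactive.
c-di-GMP is absent, so OrvX is active.
With repressor OrvX bound, *dovH* is not transcribed.
So DovH is not produced.
Autoinducer-2 is absent, so LomW is inactive.
Homoserine is absent, so ZorE is inactive.
With no repressor bound, *kosN* is transcribed.
So KosN is produced and active.
No repressor is bound and KosN is active, so *sibN* is transcribed.
→ *sibN* is ON.
4 of the 5 genes are transcribed.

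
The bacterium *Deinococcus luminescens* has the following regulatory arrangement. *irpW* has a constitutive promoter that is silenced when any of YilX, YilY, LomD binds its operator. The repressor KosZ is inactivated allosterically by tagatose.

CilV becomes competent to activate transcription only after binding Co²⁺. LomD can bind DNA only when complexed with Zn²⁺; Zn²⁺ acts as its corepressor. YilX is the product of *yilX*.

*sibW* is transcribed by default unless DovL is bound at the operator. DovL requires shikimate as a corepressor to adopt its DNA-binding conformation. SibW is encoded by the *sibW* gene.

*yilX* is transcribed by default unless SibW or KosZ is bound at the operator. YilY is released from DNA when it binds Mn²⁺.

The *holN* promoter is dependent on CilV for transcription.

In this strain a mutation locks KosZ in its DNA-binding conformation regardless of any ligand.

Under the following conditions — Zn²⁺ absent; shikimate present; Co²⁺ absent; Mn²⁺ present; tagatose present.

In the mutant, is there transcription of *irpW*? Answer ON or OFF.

ON

Shikimate is present, so DovL is active.
With repressor DovL bound, *sibW* is not transcribed.
So SibW is not produced.
KosZ is constitutively active in this strain.
With repressor KosZ bound, *yilX* is not transcribed.
So YilX is not produced.
Mn²⁺ is present, so YilY is inactive.
Zn²⁺ is absent, so LomD is inactive.
With no repressor bound, *irpW* is transcribed.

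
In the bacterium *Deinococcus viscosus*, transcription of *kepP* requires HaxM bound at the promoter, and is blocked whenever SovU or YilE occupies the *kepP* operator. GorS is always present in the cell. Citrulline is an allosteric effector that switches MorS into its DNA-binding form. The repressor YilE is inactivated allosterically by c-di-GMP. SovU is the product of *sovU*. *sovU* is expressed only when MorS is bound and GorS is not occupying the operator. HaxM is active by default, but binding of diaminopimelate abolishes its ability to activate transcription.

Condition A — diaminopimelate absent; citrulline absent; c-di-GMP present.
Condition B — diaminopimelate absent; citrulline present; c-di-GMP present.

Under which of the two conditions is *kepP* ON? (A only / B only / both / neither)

both

Condition A:
Diaminopimelate is absent, so HaxM is active.
GorS is produced constitutively and is active.
Citrulline is absent, so MorS is inactive.
With repressor GorS bound, *sovU* is not transcribed.
So SovU is not produced.
c-di-GMP is present, so YilE is inactive.
No repressor is bound and HaxM is active, so *kepP* is transcribed.
→ *kepP* is ON in A.
Condition B:
Diaminopimelate is absent, so HaxM is active.
GorS is produced constitutively and is active.
Citrulline is present, so MorS is active.
With repressor GorS bound, *sovU* is not transcribed.
So SovU is not produced.
c-di-GMP is present, so YilE is inactive.
No repressor is bound and HaxM is active, so *kepP* is transcribed.
→ *kepP* is ON in B.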